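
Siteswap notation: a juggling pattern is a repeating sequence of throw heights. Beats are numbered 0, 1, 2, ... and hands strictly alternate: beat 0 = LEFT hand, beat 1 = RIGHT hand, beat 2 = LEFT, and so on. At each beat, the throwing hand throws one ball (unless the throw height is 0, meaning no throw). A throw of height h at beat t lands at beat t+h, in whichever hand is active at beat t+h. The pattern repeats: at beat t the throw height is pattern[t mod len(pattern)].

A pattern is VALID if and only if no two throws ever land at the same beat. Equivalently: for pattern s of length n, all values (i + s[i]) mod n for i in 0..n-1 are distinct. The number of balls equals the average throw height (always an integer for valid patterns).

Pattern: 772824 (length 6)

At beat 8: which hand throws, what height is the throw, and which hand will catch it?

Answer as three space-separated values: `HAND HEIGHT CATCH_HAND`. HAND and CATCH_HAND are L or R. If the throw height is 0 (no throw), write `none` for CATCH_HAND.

Beat 8: 8 mod 2 = 0, so hand = L
Throw height = pattern[8 mod 6] = pattern[2] = 2
Lands at beat 8+2=10, 10 mod 2 = 0, so catch hand = L

Answer: L 2 L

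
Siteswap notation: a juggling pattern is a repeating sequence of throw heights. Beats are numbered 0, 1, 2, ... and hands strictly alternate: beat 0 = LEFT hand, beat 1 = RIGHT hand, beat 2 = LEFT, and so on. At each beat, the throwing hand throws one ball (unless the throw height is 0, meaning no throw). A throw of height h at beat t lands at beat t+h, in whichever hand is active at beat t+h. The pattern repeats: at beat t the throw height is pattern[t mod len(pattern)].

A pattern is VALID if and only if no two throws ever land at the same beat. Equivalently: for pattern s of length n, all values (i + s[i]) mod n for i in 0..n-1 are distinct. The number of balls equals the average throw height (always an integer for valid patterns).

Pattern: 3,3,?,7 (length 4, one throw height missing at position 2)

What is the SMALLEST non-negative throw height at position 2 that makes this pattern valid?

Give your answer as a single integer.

Answer: 3

Derivation:
i=0: (0 + 3) mod 4 = 3
i=1: (1 + 3) mod 4 = 0
i=2: s[i]=? (unknown)
i=3: (3 + 7) mod 4 = 2
Known residues: [0, 2, 3]; need a permutation of 0..3, so missing residue r = 1
Need (2 + s) mod 4 = 1; smallest s = (1 - 2) mod 4 = 3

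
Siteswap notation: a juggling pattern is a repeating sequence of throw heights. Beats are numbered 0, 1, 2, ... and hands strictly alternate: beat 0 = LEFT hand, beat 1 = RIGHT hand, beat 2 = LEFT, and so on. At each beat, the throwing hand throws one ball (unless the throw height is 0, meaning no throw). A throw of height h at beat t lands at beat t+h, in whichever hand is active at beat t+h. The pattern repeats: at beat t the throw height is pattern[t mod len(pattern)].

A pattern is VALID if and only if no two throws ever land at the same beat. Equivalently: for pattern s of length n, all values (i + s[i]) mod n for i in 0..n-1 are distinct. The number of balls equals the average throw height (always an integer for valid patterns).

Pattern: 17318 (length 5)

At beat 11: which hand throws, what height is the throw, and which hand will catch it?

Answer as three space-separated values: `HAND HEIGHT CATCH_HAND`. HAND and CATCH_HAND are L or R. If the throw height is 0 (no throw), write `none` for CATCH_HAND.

Beat 11: 11 mod 2 = 1, so hand = R
Throw height = pattern[11 mod 5] = pattern[1] = 7
Lands at beat 11+7=18, 18 mod 2 = 0, so catch hand = L

Answer: R 7 L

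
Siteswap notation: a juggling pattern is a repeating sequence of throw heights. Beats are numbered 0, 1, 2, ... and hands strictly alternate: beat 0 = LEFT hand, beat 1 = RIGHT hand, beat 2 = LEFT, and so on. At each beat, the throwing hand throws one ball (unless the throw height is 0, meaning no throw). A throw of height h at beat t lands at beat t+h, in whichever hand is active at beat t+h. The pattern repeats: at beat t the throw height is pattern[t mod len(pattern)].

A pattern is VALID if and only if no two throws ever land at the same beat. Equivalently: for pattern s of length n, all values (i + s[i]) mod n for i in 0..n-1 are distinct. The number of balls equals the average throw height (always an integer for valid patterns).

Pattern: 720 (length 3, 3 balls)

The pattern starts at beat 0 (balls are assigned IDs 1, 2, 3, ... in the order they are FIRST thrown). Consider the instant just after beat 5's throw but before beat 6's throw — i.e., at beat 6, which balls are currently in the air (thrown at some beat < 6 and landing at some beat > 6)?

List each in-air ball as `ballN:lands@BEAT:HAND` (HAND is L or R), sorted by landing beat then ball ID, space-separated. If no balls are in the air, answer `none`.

Answer: ball1:lands@7:R ball2:lands@10:L

Derivation:
Beat 0 (L): throw ball1 h=7 -> lands@7:R; in-air after throw: [b1@7:R]
Beat 1 (R): throw ball2 h=2 -> lands@3:R; in-air after throw: [b2@3:R b1@7:R]
Beat 3 (R): throw ball2 h=7 -> lands@10:L; in-air after throw: [b1@7:R b2@10:L]
Beat 4 (L): throw ball3 h=2 -> lands@6:L; in-air after throw: [b3@6:L b1@7:R b2@10:L]
Beat 6 (L): throw ball3 h=7 -> lands@13:R; in-air after throw: [b1@7:R b2@10:L b3@13:R]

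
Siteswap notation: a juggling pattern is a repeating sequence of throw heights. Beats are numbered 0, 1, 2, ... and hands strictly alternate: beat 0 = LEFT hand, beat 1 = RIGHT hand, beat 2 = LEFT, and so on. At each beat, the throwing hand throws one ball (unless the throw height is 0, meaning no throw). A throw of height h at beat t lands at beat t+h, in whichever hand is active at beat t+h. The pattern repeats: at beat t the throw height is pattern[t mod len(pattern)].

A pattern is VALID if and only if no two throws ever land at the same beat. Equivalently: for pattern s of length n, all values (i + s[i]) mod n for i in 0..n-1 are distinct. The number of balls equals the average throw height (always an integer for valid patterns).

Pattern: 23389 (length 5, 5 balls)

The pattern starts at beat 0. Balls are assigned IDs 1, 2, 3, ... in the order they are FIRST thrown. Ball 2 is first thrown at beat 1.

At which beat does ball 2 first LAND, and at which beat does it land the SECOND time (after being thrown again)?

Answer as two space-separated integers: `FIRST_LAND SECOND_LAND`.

Answer: 4 13

Derivation:
Beat 0 (L): throw ball1 h=2 -> lands@2:L; in-air after throw: [b1@2:L]
Beat 1 (R): throw ball2 h=3 -> lands@4:L; in-air after throw: [b1@2:L b2@4:L]
Beat 2 (L): throw ball1 h=3 -> lands@5:R; in-air after throw: [b2@4:L b1@5:R]
Beat 3 (R): throw ball3 h=8 -> lands@11:R; in-air after throw: [b2@4:L b1@5:R b3@11:R]
Beat 4 (L): throw ball2 h=9 -> lands@13:R; in-air after throw: [b1@5:R b3@11:R b2@13:R]
Beat 5 (R): throw ball1 h=2 -> lands@7:R; in-air after throw: [b1@7:R b3@11:R b2@13:R]
Beat 6 (L): throw ball4 h=3 -> lands@9:R; in-air after throw: [b1@7:R b4@9:R b3@11:R b2@13:R]
Beat 7 (R): throw ball1 h=3 -> lands@10:L; in-air after throw: [b4@9:R b1@10:L b3@11:R b2@13:R]
Beat 8 (L): throw ball5 h=8 -> lands@16:L; in-air after throw: [b4@9:R b1@10:L b3@11:R b2@13:R b5@16:L]
Beat 9 (R): throw ball4 h=9 -> lands@18:L; in-air after throw: [b1@10:L b3@11:R b2@13:R b5@16:L b4@18:L]
Beat 10 (L): throw ball1 h=2 -> lands@12:L; in-air after throw: [b3@11:R b1@12:L b2@13:R b5@16:L b4@18:L]
Beat 11 (R): throw ball3 h=3 -> lands@14:L; in-air after throw: [b1@12:L b2@13:R b3@14:L b5@16:L b4@18:L]
Ball 2: thrown@1 h=3 -> first land @4; rethrown@4 h=9 -> second land @13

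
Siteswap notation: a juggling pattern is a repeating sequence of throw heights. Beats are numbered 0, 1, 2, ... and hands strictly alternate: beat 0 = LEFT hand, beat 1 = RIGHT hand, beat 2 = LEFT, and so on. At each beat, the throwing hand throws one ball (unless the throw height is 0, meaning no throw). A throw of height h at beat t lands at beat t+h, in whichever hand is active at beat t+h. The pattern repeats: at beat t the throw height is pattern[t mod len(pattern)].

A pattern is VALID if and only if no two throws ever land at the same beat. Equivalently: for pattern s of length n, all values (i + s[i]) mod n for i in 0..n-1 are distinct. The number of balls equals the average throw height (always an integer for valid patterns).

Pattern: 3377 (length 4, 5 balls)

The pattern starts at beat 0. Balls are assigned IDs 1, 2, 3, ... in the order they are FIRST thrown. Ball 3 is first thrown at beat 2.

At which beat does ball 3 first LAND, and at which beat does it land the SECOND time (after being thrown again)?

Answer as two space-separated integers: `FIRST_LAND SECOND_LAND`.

Beat 0 (L): throw ball1 h=3 -> lands@3:R; in-air after throw: [b1@3:R]
Beat 1 (R): throw ball2 h=3 -> lands@4:L; in-air after throw: [b1@3:R b2@4:L]
Beat 2 (L): throw ball3 h=7 -> lands@9:R; in-air after throw: [b1@3:R b2@4:L b3@9:R]
Beat 3 (R): throw ball1 h=7 -> lands@10:L; in-air after throw: [b2@4:L b3@9:R b1@10:L]
Beat 4 (L): throw ball2 h=3 -> lands@7:R; in-air after throw: [b2@7:R b3@9:R b1@10:L]
Beat 5 (R): throw ball4 h=3 -> lands@8:L; in-air after throw: [b2@7:R b4@8:L b3@9:R b1@10:L]
Beat 6 (L): throw ball5 h=7 -> lands@13:R; in-air after throw: [b2@7:R b4@8:L b3@9:R b1@10:L b5@13:R]
Beat 7 (R): throw ball2 h=7 -> lands@14:L; in-air after throw: [b4@8:L b3@9:R b1@10:L b5@13:R b2@14:L]
Beat 8 (L): throw ball4 h=3 -> lands@11:R; in-air after throw: [b3@9:R b1@10:L b4@11:R b5@13:R b2@14:L]
Beat 9 (R): throw ball3 h=3 -> lands@12:L; in-air after throw: [b1@10:L b4@11:R b3@12:L b5@13:R b2@14:L]
Beat 10 (L): throw ball1 h=7 -> lands@17:R; in-air after throw: [b4@11:R b3@12:L b5@13:R b2@14:L b1@17:R]
Beat 11 (R): throw ball4 h=7 -> lands@18:L; in-air after throw: [b3@12:L b5@13:R b2@14:L b1@17:R b4@18:L]
Beat 12 (L): throw ball3 h=3 -> lands@15:R; in-air after throw: [b5@13:R b2@14:L b3@15:R b1@17:R b4@18:L]
Ball 3: thrown@2 h=7 -> first land @9; rethrown@9 h=3 -> second land @12

Answer: 9 12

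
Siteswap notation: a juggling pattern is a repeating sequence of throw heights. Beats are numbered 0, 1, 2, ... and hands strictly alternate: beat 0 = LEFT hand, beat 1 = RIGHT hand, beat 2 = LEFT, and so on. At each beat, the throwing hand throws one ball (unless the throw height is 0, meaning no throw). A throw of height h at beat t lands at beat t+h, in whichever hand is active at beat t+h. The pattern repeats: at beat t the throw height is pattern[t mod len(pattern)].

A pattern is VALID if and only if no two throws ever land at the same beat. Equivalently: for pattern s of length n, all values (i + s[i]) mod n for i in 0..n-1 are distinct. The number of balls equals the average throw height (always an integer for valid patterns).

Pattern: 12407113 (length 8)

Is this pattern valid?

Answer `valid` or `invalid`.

Answer: invalid

Derivation:
i=0: (i + s[i]) mod n = (0 + 1) mod 8 = 1
i=1: (i + s[i]) mod n = (1 + 2) mod 8 = 3
i=2: (i + s[i]) mod n = (2 + 4) mod 8 = 6
i=3: (i + s[i]) mod n = (3 + 0) mod 8 = 3
i=4: (i + s[i]) mod n = (4 + 7) mod 8 = 3
i=5: (i + s[i]) mod n = (5 + 1) mod 8 = 6
i=6: (i + s[i]) mod n = (6 + 1) mod 8 = 7
i=7: (i + s[i]) mod n = (7 + 3) mod 8 = 2
Residues: [1, 3, 6, 3, 3, 6, 7, 2], distinct: False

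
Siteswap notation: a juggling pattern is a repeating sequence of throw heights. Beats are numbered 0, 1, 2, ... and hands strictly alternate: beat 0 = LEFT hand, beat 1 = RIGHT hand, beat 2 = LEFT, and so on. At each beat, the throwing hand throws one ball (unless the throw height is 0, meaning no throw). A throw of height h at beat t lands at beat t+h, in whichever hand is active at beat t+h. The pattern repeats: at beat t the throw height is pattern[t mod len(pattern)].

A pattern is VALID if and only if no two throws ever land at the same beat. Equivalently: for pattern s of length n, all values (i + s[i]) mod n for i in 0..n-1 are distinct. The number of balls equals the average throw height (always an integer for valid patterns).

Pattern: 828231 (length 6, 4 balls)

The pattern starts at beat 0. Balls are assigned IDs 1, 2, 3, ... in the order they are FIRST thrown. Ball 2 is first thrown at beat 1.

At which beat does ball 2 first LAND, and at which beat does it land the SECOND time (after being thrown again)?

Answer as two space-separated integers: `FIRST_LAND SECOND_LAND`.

Answer: 3 5

Derivation:
Beat 0 (L): throw ball1 h=8 -> lands@8:L; in-air after throw: [b1@8:L]
Beat 1 (R): throw ball2 h=2 -> lands@3:R; in-air after throw: [b2@3:R b1@8:L]
Beat 2 (L): throw ball3 h=8 -> lands@10:L; in-air after throw: [b2@3:R b1@8:L b3@10:L]
Beat 3 (R): throw ball2 h=2 -> lands@5:R; in-air after throw: [b2@5:R b1@8:L b3@10:L]
Beat 4 (L): throw ball4 h=3 -> lands@7:R; in-air after throw: [b2@5:R b4@7:R b1@8:L b3@10:L]
Beat 5 (R): throw ball2 h=1 -> lands@6:L; in-air after throw: [b2@6:L b4@7:R b1@8:L b3@10:L]
Ball 2: thrown@1 h=2 -> first land @3; rethrown@3 h=2 -> second land @5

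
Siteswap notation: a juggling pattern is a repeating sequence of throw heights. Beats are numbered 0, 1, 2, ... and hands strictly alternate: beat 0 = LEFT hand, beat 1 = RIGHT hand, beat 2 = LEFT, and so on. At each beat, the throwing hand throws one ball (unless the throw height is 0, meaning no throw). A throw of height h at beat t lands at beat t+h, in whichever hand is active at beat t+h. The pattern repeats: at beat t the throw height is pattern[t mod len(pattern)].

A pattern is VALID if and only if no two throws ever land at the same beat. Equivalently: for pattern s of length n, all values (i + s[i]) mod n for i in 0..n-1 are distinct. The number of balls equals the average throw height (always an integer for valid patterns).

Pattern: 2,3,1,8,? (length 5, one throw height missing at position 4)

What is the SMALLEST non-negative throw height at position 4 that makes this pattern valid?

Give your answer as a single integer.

Answer: 1

Derivation:
i=0: (0 + 2) mod 5 = 2
i=1: (1 + 3) mod 5 = 4
i=2: (2 + 1) mod 5 = 3
i=3: (3 + 8) mod 5 = 1
i=4: s[i]=? (unknown)
Known residues: [1, 2, 3, 4]; need a permutation of 0..4, so missing residue r = 0
Need (4 + s) mod 5 = 0; smallest s = (0 - 4) mod 5 = 1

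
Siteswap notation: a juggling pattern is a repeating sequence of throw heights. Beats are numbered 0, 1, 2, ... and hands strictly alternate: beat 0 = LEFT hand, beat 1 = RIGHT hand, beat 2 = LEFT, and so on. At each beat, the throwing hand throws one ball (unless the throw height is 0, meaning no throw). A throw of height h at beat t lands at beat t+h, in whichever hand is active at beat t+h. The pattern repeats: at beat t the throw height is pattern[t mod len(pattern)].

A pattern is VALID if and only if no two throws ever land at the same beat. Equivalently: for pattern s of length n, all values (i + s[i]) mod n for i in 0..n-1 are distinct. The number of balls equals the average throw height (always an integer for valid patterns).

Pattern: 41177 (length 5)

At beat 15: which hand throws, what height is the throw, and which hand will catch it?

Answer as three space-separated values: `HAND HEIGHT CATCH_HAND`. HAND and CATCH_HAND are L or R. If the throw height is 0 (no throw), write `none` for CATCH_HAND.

Answer: R 4 R

Derivation:
Beat 15: 15 mod 2 = 1, so hand = R
Throw height = pattern[15 mod 5] = pattern[0] = 4
Lands at beat 15+4=19, 19 mod 2 = 1, so catch hand = R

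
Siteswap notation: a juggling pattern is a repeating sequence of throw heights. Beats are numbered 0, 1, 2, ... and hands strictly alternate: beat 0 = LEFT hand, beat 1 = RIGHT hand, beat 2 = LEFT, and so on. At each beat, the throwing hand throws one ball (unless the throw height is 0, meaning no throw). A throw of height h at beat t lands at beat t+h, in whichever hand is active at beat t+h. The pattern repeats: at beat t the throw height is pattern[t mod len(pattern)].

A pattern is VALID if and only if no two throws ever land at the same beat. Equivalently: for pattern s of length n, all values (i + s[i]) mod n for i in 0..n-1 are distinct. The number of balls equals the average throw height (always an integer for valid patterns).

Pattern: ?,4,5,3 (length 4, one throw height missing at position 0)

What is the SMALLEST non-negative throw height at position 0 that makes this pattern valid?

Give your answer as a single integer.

i=0: s[i]=? (unknown)
i=1: (1 + 4) mod 4 = 1
i=2: (2 + 5) mod 4 = 3
i=3: (3 + 3) mod 4 = 2
Known residues: [1, 2, 3]; need a permutation of 0..3, so missing residue r = 0
Need (0 + s) mod 4 = 0; smallest s = (0 - 0) mod 4 = 0

Answer: 0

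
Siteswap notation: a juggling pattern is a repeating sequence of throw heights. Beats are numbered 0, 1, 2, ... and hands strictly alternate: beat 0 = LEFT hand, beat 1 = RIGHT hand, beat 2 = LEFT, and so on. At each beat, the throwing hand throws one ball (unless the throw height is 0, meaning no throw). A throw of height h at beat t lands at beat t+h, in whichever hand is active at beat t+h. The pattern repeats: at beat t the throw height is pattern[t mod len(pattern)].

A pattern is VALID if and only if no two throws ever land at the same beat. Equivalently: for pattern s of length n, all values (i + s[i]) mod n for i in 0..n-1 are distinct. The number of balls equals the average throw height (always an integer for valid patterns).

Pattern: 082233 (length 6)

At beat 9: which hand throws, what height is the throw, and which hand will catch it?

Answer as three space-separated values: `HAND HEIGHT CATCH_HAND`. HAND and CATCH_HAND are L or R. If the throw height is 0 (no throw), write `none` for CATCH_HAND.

Answer: R 2 R

Derivation:
Beat 9: 9 mod 2 = 1, so hand = R
Throw height = pattern[9 mod 6] = pattern[3] = 2
Lands at beat 9+2=11, 11 mod 2 = 1, so catch hand = R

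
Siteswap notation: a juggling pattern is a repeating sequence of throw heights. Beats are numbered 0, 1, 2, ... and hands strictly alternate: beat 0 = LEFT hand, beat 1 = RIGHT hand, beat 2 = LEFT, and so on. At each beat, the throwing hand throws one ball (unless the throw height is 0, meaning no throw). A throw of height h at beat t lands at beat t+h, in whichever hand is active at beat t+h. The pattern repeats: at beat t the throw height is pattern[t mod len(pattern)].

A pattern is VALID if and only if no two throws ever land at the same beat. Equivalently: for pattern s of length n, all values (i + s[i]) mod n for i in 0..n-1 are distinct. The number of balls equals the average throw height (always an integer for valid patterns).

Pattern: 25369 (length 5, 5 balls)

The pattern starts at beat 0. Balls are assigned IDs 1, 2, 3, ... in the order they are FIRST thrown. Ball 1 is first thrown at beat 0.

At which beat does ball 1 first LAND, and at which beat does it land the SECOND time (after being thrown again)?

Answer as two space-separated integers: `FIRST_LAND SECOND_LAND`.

Beat 0 (L): throw ball1 h=2 -> lands@2:L; in-air after throw: [b1@2:L]
Beat 1 (R): throw ball2 h=5 -> lands@6:L; in-air after throw: [b1@2:L b2@6:L]
Beat 2 (L): throw ball1 h=3 -> lands@5:R; in-air after throw: [b1@5:R b2@6:L]
Beat 3 (R): throw ball3 h=6 -> lands@9:R; in-air after throw: [b1@5:R b2@6:L b3@9:R]
Beat 4 (L): throw ball4 h=9 -> lands@13:R; in-air after throw: [b1@5:R b2@6:L b3@9:R b4@13:R]
Beat 5 (R): throw ball1 h=2 -> lands@7:R; in-air after throw: [b2@6:L b1@7:R b3@9:R b4@13:R]
Ball 1: thrown@0 h=2 -> first land @2; rethrown@2 h=3 -> second land @5

Answer: 2 5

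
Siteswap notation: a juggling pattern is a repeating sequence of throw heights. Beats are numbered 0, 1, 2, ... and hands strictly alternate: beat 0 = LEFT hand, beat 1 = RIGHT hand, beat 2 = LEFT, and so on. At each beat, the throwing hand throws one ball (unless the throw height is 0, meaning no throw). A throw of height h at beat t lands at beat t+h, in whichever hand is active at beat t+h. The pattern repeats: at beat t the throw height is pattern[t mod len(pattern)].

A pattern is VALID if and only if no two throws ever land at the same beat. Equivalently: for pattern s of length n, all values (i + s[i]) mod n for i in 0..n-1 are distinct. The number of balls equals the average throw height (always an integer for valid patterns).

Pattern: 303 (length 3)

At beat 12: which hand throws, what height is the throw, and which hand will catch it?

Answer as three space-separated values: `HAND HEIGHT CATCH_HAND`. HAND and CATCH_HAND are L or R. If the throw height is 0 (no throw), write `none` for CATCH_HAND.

Beat 12: 12 mod 2 = 0, so hand = L
Throw height = pattern[12 mod 3] = pattern[0] = 3
Lands at beat 12+3=15, 15 mod 2 = 1, so catch hand = R

Answer: L 3 R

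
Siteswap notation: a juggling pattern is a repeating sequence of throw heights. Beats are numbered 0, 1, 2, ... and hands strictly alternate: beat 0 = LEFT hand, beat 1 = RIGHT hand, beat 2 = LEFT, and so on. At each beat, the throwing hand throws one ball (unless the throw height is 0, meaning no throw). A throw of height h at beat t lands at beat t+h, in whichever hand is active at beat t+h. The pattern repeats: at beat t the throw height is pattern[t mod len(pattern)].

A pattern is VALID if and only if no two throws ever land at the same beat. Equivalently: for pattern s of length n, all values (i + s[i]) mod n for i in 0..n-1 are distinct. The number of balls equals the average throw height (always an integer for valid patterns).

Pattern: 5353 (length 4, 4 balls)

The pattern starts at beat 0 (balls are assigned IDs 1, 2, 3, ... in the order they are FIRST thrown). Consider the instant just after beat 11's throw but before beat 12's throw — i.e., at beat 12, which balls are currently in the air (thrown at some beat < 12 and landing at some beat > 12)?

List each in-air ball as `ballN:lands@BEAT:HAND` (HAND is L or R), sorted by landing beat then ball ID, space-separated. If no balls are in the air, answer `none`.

Answer: ball1:lands@13:R ball4:lands@14:L ball3:lands@15:R

Derivation:
Beat 0 (L): throw ball1 h=5 -> lands@5:R; in-air after throw: [b1@5:R]
Beat 1 (R): throw ball2 h=3 -> lands@4:L; in-air after throw: [b2@4:L b1@5:R]
Beat 2 (L): throw ball3 h=5 -> lands@7:R; in-air after throw: [b2@4:L b1@5:R b3@7:R]
Beat 3 (R): throw ball4 h=3 -> lands@6:L; in-air after throw: [b2@4:L b1@5:R b4@6:L b3@7:R]
Beat 4 (L): throw ball2 h=5 -> lands@9:R; in-air after throw: [b1@5:R b4@6:L b3@7:R b2@9:R]
Beat 5 (R): throw ball1 h=3 -> lands@8:L; in-air after throw: [b4@6:L b3@7:R b1@8:L b2@9:R]
Beat 6 (L): throw ball4 h=5 -> lands@11:R; in-air after throw: [b3@7:R b1@8:L b2@9:R b4@11:R]
Beat 7 (R): throw ball3 h=3 -> lands@10:L; in-air after throw: [b1@8:L b2@9:R b3@10:L b4@11:R]
Beat 8 (L): throw ball1 h=5 -> lands@13:R; in-air after throw: [b2@9:R b3@10:L b4@11:R b1@13:R]
Beat 9 (R): throw ball2 h=3 -> lands@12:L; in-air after throw: [b3@10:L b4@11:R b2@12:L b1@13:R]
Beat 10 (L): throw ball3 h=5 -> lands@15:R; in-air after throw: [b4@11:R b2@12:L b1@13:R b3@15:R]
Beat 11 (R): throw ball4 h=3 -> lands@14:L; in-air after throw: [b2@12:L b1@13:R b4@14:L b3@15:R]
Beat 12 (L): throw ball2 h=5 -> lands@17:R; in-air after throw: [b1@13:R b4@14:L b3@15:R b2@17:R]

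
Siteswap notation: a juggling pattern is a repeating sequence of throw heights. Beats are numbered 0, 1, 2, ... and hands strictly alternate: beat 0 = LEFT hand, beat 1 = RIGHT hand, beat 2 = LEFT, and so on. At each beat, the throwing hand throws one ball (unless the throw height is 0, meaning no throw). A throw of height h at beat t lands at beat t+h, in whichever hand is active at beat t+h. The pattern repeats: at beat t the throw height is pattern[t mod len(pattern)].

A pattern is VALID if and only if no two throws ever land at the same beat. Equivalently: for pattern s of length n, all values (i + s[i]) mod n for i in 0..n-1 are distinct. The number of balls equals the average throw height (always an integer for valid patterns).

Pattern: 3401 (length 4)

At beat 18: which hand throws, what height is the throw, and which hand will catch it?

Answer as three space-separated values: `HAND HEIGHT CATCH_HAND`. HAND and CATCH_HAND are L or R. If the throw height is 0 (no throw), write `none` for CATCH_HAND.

Answer: L 0 none

Derivation:
Beat 18: 18 mod 2 = 0, so hand = L
Throw height = pattern[18 mod 4] = pattern[2] = 0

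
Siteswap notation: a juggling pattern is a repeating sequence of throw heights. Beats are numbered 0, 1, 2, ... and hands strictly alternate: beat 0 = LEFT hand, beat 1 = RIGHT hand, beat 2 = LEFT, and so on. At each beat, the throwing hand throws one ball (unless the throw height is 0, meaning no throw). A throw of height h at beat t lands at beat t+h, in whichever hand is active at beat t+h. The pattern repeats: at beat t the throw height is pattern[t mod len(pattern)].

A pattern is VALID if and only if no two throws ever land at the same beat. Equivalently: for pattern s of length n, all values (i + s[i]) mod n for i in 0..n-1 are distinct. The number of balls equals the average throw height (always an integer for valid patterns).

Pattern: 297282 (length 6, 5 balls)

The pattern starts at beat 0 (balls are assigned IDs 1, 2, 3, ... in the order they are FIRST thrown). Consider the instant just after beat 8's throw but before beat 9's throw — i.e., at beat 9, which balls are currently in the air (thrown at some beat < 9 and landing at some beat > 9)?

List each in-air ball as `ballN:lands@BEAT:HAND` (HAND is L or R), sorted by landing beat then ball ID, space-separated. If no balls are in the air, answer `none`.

Beat 0 (L): throw ball1 h=2 -> lands@2:L; in-air after throw: [b1@2:L]
Beat 1 (R): throw ball2 h=9 -> lands@10:L; in-air after throw: [b1@2:L b2@10:L]
Beat 2 (L): throw ball1 h=7 -> lands@9:R; in-air after throw: [b1@9:R b2@10:L]
Beat 3 (R): throw ball3 h=2 -> lands@5:R; in-air after throw: [b3@5:R b1@9:R b2@10:L]
Beat 4 (L): throw ball4 h=8 -> lands@12:L; in-air after throw: [b3@5:R b1@9:R b2@10:L b4@12:L]
Beat 5 (R): throw ball3 h=2 -> lands@7:R; in-air after throw: [b3@7:R b1@9:R b2@10:L b4@12:L]
Beat 6 (L): throw ball5 h=2 -> lands@8:L; in-air after throw: [b3@7:R b5@8:L b1@9:R b2@10:L b4@12:L]
Beat 7 (R): throw ball3 h=9 -> lands@16:L; in-air after throw: [b5@8:L b1@9:R b2@10:L b4@12:L b3@16:L]
Beat 8 (L): throw ball5 h=7 -> lands@15:R; in-air after throw: [b1@9:R b2@10:L b4@12:L b5@15:R b3@16:L]
Beat 9 (R): throw ball1 h=2 -> lands@11:R; in-air after throw: [b2@10:L b1@11:R b4@12:L b5@15:R b3@16:L]

Answer: ball2:lands@10:L ball4:lands@12:L ball5:lands@15:R ball3:lands@16:L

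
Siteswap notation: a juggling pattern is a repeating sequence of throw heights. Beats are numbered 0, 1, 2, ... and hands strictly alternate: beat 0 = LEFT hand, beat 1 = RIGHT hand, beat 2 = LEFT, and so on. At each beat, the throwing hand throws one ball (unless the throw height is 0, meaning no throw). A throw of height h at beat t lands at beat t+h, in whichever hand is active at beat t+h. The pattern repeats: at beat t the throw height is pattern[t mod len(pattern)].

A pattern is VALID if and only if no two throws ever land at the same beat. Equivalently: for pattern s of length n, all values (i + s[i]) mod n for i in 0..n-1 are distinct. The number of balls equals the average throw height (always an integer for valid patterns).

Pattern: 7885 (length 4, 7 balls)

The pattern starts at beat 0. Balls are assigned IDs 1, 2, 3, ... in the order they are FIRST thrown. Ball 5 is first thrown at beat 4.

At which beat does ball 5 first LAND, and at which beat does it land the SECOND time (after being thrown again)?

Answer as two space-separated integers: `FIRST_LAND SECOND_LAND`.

Beat 0 (L): throw ball1 h=7 -> lands@7:R; in-air after throw: [b1@7:R]
Beat 1 (R): throw ball2 h=8 -> lands@9:R; in-air after throw: [b1@7:R b2@9:R]
Beat 2 (L): throw ball3 h=8 -> lands@10:L; in-air after throw: [b1@7:R b2@9:R b3@10:L]
Beat 3 (R): throw ball4 h=5 -> lands@8:L; in-air after throw: [b1@7:R b4@8:L b2@9:R b3@10:L]
Beat 4 (L): throw ball5 h=7 -> lands@11:R; in-air after throw: [b1@7:R b4@8:L b2@9:R b3@10:L b5@11:R]
Beat 5 (R): throw ball6 h=8 -> lands@13:R; in-air after throw: [b1@7:R b4@8:L b2@9:R b3@10:L b5@11:R b6@13:R]
Beat 6 (L): throw ball7 h=8 -> lands@14:L; in-air after throw: [b1@7:R b4@8:L b2@9:R b3@10:L b5@11:R b6@13:R b7@14:L]
Beat 7 (R): throw ball1 h=5 -> lands@12:L; in-air after throw: [b4@8:L b2@9:R b3@10:L b5@11:R b1@12:L b6@13:R b7@14:L]
Beat 8 (L): throw ball4 h=7 -> lands@15:R; in-air after throw: [b2@9:R b3@10:L b5@11:R b1@12:L b6@13:R b7@14:L b4@15:R]
Beat 9 (R): throw ball2 h=8 -> lands@17:R; in-air after throw: [b3@10:L b5@11:R b1@12:L b6@13:R b7@14:L b4@15:R b2@17:R]
Beat 10 (L): throw ball3 h=8 -> lands@18:L; in-air after throw: [b5@11:R b1@12:L b6@13:R b7@14:L b4@15:R b2@17:R b3@18:L]
Beat 11 (R): throw ball5 h=5 -> lands@16:L; in-air after throw: [b1@12:L b6@13:R b7@14:L b4@15:R b5@16:L b2@17:R b3@18:L]
Beat 12 (L): throw ball1 h=7 -> lands@19:R; in-air after throw: [b6@13:R b7@14:L b4@15:R b5@16:L b2@17:R b3@18:L b1@19:R]
Beat 13 (R): throw ball6 h=8 -> lands@21:R; in-air after throw: [b7@14:L b4@15:R b5@16:L b2@17:R b3@18:L b1@19:R b6@21:R]
Beat 14 (L): throw ball7 h=8 -> lands@22:L; in-air after throw: [b4@15:R b5@16:L b2@17:R b3@18:L b1@19:R b6@21:R b7@22:L]
Beat 15 (R): throw ball4 h=5 -> lands@20:L; in-air after throw: [b5@16:L b2@17:R b3@18:L b1@19:R b4@20:L b6@21:R b7@22:L]
Beat 16 (L): throw ball5 h=7 -> lands@23:R; in-air after throw: [b2@17:R b3@18:L b1@19:R b4@20:L b6@21:R b7@22:L b5@23:R]
Ball 5: thrown@4 h=7 -> first land @11; rethrown@11 h=5 -> second land @16

Answer: 11 16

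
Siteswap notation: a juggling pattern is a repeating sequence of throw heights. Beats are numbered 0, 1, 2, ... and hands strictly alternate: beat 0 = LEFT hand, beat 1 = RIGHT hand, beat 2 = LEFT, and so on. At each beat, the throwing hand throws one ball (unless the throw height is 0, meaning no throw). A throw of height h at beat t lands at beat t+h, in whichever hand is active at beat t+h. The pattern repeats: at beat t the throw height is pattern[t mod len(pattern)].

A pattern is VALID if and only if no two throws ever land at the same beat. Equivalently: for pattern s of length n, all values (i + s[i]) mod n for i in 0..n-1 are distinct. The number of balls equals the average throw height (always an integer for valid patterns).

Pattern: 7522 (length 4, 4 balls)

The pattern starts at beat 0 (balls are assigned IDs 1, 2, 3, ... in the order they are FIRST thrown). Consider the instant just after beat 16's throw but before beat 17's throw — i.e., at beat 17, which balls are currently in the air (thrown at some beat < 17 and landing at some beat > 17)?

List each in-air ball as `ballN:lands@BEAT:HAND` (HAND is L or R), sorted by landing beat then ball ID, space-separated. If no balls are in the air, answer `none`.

Answer: ball3:lands@18:L ball4:lands@19:R ball1:lands@23:R

Derivation:
Beat 0 (L): throw ball1 h=7 -> lands@7:R; in-air after throw: [b1@7:R]
Beat 1 (R): throw ball2 h=5 -> lands@6:L; in-air after throw: [b2@6:L b1@7:R]
Beat 2 (L): throw ball3 h=2 -> lands@4:L; in-air after throw: [b3@4:L b2@6:L b1@7:R]
Beat 3 (R): throw ball4 h=2 -> lands@5:R; in-air after throw: [b3@4:L b4@5:R b2@6:L b1@7:R]
Beat 4 (L): throw ball3 h=7 -> lands@11:R; in-air after throw: [b4@5:R b2@6:L b1@7:R b3@11:R]
Beat 5 (R): throw ball4 h=5 -> lands@10:L; in-air after throw: [b2@6:L b1@7:R b4@10:L b3@11:R]
Beat 6 (L): throw ball2 h=2 -> lands@8:L; in-air after throw: [b1@7:R b2@8:L b4@10:L b3@11:R]
Beat 7 (R): throw ball1 h=2 -> lands@9:R; in-air after throw: [b2@8:L b1@9:R b4@10:L b3@11:R]
Beat 8 (L): throw ball2 h=7 -> lands@15:R; in-air after throw: [b1@9:R b4@10:L b3@11:R b2@15:R]
Beat 9 (R): throw ball1 h=5 -> lands@14:L; in-air after throw: [b4@10:L b3@11:R b1@14:L b2@15:R]
Beat 10 (L): throw ball4 h=2 -> lands@12:L; in-air after throw: [b3@11:R b4@12:L b1@14:L b2@15:R]
Beat 11 (R): throw ball3 h=2 -> lands@13:R; in-air after throw: [b4@12:L b3@13:R b1@14:L b2@15:R]
Beat 12 (L): throw ball4 h=7 -> lands@19:R; in-air after throw: [b3@13:R b1@14:L b2@15:R b4@19:R]
Beat 13 (R): throw ball3 h=5 -> lands@18:L; in-air after throw: [b1@14:L b2@15:R b3@18:L b4@19:R]
Beat 14 (L): throw ball1 h=2 -> lands@16:L; in-air after throw: [b2@15:R b1@16:L b3@18:L b4@19:R]
Beat 15 (R): throw ball2 h=2 -> lands@17:R; in-air after throw: [b1@16:L b2@17:R b3@18:L b4@19:R]
Beat 16 (L): throw ball1 h=7 -> lands@23:R; in-air after throw: [b2@17:R b3@18:L b4@19:R b1@23:R]
Beat 17 (R): throw ball2 h=5 -> lands@22:L; in-air after throw: [b3@18:L b4@19:R b2@22:L b1@23:R]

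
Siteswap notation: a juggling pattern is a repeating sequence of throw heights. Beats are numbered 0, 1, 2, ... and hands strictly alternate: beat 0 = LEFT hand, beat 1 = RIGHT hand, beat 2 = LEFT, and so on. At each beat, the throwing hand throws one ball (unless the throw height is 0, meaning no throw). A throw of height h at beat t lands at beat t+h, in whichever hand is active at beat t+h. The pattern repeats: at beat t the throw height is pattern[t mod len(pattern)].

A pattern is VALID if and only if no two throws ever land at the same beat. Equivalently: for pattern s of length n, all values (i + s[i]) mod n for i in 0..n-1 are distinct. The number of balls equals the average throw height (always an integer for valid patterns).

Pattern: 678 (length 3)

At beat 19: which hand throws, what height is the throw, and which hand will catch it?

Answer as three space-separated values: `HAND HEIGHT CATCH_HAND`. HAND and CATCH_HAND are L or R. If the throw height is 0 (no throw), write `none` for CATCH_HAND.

Answer: R 7 L

Derivation:
Beat 19: 19 mod 2 = 1, so hand = R
Throw height = pattern[19 mod 3] = pattern[1] = 7
Lands at beat 19+7=26, 26 mod 2 = 0, so catch hand = L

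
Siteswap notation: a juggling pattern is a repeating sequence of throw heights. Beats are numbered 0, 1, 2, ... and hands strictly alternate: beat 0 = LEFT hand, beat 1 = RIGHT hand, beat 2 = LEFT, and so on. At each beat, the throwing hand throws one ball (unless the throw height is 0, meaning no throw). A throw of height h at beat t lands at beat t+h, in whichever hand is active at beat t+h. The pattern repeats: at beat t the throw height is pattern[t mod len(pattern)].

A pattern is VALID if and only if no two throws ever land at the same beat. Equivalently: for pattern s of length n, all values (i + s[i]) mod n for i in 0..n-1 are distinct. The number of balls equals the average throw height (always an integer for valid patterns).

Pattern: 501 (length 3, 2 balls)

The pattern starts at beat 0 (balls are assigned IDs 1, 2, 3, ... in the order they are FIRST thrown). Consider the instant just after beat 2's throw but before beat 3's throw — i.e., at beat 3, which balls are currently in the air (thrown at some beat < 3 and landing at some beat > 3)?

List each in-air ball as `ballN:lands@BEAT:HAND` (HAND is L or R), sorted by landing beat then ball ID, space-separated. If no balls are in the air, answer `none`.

Answer: ball1:lands@5:R

Derivation:
Beat 0 (L): throw ball1 h=5 -> lands@5:R; in-air after throw: [b1@5:R]
Beat 2 (L): throw ball2 h=1 -> lands@3:R; in-air after throw: [b2@3:R b1@5:R]
Beat 3 (R): throw ball2 h=5 -> lands@8:L; in-air after throw: [b1@5:R b2@8:L]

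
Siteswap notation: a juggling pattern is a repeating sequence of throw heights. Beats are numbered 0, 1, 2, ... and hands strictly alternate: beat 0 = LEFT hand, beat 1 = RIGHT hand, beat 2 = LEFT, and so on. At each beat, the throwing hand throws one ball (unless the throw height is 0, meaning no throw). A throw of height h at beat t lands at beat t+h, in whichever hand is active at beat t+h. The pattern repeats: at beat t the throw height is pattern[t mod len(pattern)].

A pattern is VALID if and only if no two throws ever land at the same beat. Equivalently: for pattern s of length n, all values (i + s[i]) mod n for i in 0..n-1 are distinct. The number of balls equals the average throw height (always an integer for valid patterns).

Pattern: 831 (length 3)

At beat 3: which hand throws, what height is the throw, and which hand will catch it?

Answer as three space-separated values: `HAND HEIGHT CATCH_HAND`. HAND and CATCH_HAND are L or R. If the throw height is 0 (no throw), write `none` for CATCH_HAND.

Beat 3: 3 mod 2 = 1, so hand = R
Throw height = pattern[3 mod 3] = pattern[0] = 8
Lands at beat 3+8=11, 11 mod 2 = 1, so catch hand = R

Answer: R 8 R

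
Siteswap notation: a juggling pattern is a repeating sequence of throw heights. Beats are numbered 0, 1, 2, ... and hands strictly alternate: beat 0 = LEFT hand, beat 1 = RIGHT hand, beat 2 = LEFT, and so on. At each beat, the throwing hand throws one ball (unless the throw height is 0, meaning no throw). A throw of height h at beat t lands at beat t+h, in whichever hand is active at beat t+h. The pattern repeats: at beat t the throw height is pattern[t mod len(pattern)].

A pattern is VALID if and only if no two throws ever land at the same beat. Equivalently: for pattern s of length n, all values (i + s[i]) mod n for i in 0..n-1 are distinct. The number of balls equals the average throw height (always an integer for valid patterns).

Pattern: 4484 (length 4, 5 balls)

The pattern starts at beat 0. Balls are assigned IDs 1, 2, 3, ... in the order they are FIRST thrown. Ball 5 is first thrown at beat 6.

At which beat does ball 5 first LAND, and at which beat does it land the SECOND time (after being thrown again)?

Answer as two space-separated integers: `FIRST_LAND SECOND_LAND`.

Answer: 14 22

Derivation:
Beat 0 (L): throw ball1 h=4 -> lands@4:L; in-air after throw: [b1@4:L]
Beat 1 (R): throw ball2 h=4 -> lands@5:R; in-air after throw: [b1@4:L b2@5:R]
Beat 2 (L): throw ball3 h=8 -> lands@10:L; in-air after throw: [b1@4:L b2@5:R b3@10:L]
Beat 3 (R): throw ball4 h=4 -> lands@7:R; in-air after throw: [b1@4:L b2@5:R b4@7:R b3@10:L]
Beat 4 (L): throw ball1 h=4 -> lands@8:L; in-air after throw: [b2@5:R b4@7:R b1@8:L b3@10:L]
Beat 5 (R): throw ball2 h=4 -> lands@9:R; in-air after throw: [b4@7:R b1@8:L b2@9:R b3@10:L]
Beat 6 (L): throw ball5 h=8 -> lands@14:L; in-air after throw: [b4@7:R b1@8:L b2@9:R b3@10:L b5@14:L]
Beat 7 (R): throw ball4 h=4 -> lands@11:R; in-air after throw: [b1@8:L b2@9:R b3@10:L b4@11:R b5@14:L]
Beat 8 (L): throw ball1 h=4 -> lands@12:L; in-air after throw: [b2@9:R b3@10:L b4@11:R b1@12:L b5@14:L]
Beat 9 (R): throw ball2 h=4 -> lands@13:R; in-air after throw: [b3@10:L b4@11:R b1@12:L b2@13:R b5@14:L]
Beat 10 (L): throw ball3 h=8 -> lands@18:L; in-air after throw: [b4@11:R b1@12:L b2@13:R b5@14:L b3@18:L]
Beat 11 (R): throw ball4 h=4 -> lands@15:R; in-air after throw: [b1@12:L b2@13:R b5@14:L b4@15:R b3@18:L]
Beat 12 (L): throw ball1 h=4 -> lands@16:L; in-air after throw: [b2@13:R b5@14:L b4@15:R b1@16:L b3@18:L]
Beat 13 (R): throw ball2 h=4 -> lands@17:R; in-air after throw: [b5@14:L b4@15:R b1@16:L b2@17:R b3@18:L]
Beat 14 (L): throw ball5 h=8 -> lands@22:L; in-air after throw: [b4@15:R b1@16:L b2@17:R b3@18:L b5@22:L]
Beat 15 (R): throw ball4 h=4 -> lands@19:R; in-air after throw: [b1@16:L b2@17:R b3@18:L b4@19:R b5@22:L]
Beat 16 (L): throw ball1 h=4 -> lands@20:L; in-air after throw: [b2@17:R b3@18:L b4@19:R b1@20:L b5@22:L]
Beat 17 (R): throw ball2 h=4 -> lands@21:R; in-air after throw: [b3@18:L b4@19:R b1@20:L b2@21:R b5@22:L]
Ball 5: thrown@6 h=8 -> first land @14; rethrown@14 h=8 -> second land @22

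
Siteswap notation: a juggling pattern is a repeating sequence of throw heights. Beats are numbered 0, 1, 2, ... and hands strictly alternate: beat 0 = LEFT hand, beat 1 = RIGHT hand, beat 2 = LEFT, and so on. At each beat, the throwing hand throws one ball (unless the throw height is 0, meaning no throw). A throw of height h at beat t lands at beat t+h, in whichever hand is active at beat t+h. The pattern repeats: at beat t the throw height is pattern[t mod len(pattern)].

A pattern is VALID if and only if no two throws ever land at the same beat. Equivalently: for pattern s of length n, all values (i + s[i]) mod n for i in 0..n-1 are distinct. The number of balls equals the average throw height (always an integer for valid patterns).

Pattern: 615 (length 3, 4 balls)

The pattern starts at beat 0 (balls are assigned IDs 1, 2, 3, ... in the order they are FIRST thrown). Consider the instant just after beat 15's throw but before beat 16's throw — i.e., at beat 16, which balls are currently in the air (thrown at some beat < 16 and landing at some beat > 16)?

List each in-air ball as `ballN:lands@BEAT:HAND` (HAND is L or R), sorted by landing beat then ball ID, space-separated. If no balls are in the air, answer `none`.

Beat 0 (L): throw ball1 h=6 -> lands@6:L; in-air after throw: [b1@6:L]
Beat 1 (R): throw ball2 h=1 -> lands@2:L; in-air after throw: [b2@2:L b1@6:L]
Beat 2 (L): throw ball2 h=5 -> lands@7:R; in-air after throw: [b1@6:L b2@7:R]
Beat 3 (R): throw ball3 h=6 -> lands@9:R; in-air after throw: [b1@6:L b2@7:R b3@9:R]
Beat 4 (L): throw ball4 h=1 -> lands@5:R; in-air after throw: [b4@5:R b1@6:L b2@7:R b3@9:R]
Beat 5 (R): throw ball4 h=5 -> lands@10:L; in-air after throw: [b1@6:L b2@7:R b3@9:R b4@10:L]
Beat 6 (L): throw ball1 h=6 -> lands@12:L; in-air after throw: [b2@7:R b3@9:R b4@10:L b1@12:L]
Beat 7 (R): throw ball2 h=1 -> lands@8:L; in-air after throw: [b2@8:L b3@9:R b4@10:L b1@12:L]
Beat 8 (L): throw ball2 h=5 -> lands@13:R; in-air after throw: [b3@9:R b4@10:L b1@12:L b2@13:R]
Beat 9 (R): throw ball3 h=6 -> lands@15:R; in-air after throw: [b4@10:L b1@12:L b2@13:R b3@15:R]
Beat 10 (L): throw ball4 h=1 -> lands@11:R; in-air after throw: [b4@11:R b1@12:L b2@13:R b3@15:R]
Beat 11 (R): throw ball4 h=5 -> lands@16:L; in-air after throw: [b1@12:L b2@13:R b3@15:R b4@16:L]
Beat 12 (L): throw ball1 h=6 -> lands@18:L; in-air after throw: [b2@13:R b3@15:R b4@16:L b1@18:L]
Beat 13 (R): throw ball2 h=1 -> lands@14:L; in-air after throw: [b2@14:L b3@15:R b4@16:L b1@18:L]
Beat 14 (L): throw ball2 h=5 -> lands@19:R; in-air after throw: [b3@15:R b4@16:L b1@18:L b2@19:R]
Beat 15 (R): throw ball3 h=6 -> lands@21:R; in-air after throw: [b4@16:L b1@18:L b2@19:R b3@21:R]
Beat 16 (L): throw ball4 h=1 -> lands@17:R; in-air after throw: [b4@17:R b1@18:L b2@19:R b3@21:R]

Answer: ball1:lands@18:L ball2:lands@19:R ball3:lands@21:R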